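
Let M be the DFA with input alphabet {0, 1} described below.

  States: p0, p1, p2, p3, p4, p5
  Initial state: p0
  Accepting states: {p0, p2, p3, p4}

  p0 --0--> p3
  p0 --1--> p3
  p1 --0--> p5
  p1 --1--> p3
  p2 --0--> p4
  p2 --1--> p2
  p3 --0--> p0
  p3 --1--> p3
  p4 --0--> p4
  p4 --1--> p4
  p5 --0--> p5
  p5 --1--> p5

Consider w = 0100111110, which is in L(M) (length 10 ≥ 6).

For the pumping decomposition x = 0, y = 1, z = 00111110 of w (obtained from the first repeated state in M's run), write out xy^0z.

xy⁰z = xz = 0·00111110 = 000111110.
Reading y = 1 takes M from p3 back to p3, so after x the machine is still in p3, and z then leads to the accepting state p0. Hence 000111110 ∈ L(M).

000111110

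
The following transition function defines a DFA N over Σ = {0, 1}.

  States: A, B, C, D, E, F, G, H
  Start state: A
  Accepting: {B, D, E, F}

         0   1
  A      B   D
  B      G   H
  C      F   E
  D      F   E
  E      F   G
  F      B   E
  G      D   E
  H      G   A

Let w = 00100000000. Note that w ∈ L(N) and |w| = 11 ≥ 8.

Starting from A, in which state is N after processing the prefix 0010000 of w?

D

State sequence: A -0-> B -0-> G -1-> E -0-> F -0-> B -0-> G -0-> D

After reading 7 characters, N is in state D.
(This kind of state-tracing is the core of the pumping-lemma construction: with 8 states, pigeonhole forces a repeat within the first 8 steps.)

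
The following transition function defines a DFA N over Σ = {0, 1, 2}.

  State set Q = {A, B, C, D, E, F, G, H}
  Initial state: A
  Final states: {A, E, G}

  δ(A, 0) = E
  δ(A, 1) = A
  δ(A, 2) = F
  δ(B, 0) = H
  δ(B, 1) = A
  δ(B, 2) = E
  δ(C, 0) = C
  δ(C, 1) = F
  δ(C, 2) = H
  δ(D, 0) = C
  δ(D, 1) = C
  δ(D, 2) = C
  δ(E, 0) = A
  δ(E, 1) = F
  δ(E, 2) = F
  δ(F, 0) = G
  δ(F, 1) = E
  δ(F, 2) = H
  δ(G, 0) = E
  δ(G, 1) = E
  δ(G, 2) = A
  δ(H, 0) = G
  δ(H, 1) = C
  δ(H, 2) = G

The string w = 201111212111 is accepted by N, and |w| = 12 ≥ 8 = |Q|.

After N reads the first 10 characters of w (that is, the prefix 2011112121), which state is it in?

C

State sequence: A -2-> F -0-> G -1-> E -1-> F -1-> E -1-> F -2-> H -1-> C -2-> H -1-> C

After reading 10 characters, N is in state C.
(This kind of state-tracing is the core of the pumping-lemma construction: with 8 states, pigeonhole forces a repeat within the first 8 steps.)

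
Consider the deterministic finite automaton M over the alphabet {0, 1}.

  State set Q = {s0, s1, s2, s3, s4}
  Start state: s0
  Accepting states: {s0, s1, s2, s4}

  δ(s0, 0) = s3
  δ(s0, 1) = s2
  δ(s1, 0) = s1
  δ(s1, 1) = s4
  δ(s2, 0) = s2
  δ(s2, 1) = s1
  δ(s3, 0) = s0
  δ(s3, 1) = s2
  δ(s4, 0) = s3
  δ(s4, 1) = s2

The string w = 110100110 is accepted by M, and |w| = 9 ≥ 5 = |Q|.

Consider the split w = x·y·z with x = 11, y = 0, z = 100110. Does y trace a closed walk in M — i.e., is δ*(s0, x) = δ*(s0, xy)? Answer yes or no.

State sequence: s0 -1-> s2 -1-> s1 -0-> s1

After x (step 2): s1. After xy (step 3): s1.
They match, so y = 0 drives M around a cycle from s1 back to itself; pumping y any number of times keeps M in s1 before reading z, and xyⁱz ∈ L(M) for every i ≥ 0.

yes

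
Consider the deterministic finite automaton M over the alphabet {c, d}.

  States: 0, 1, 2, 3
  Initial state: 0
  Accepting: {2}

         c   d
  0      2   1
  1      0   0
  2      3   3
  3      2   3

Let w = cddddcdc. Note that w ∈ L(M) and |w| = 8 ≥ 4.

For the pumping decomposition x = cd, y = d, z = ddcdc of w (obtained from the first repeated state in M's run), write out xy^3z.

cddddddcdc

xy^3z = cd·d·d·d·ddcdc = cddddddcdc.
Reading y = d takes M from 3 back to 3, so after x·y·y·y the machine is still in 3, and z then leads to the accepting state 2. Hence cddddddcdc ∈ L(M).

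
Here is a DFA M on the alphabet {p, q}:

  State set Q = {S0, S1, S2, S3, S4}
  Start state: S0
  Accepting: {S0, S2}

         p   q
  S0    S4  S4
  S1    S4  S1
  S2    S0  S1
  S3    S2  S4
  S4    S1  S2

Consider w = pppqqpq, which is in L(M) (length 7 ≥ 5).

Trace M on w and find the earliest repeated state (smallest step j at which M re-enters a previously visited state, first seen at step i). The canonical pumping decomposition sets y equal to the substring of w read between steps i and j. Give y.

Run of M on w = p p p q q p q:
  step 0: S0  (start)
  step 1: S4  (read p: S0→S4)
  step 2: S1  (read p: S4→S1)
  step 3: S4  (read p: S1→S4)   ← first repeat (S4 seen earlier)
  step 4: S2  (read q: S4→S2)
  step 5: S1  (read q: S2→S1)
  step 6: S4  (read p: S1→S4)
  step 7: S2  (read q: S4→S2)

So i = 1, j = 3, giving x = w[0:1] = p, y = w[1:3] = pp, z = w[3:7] = qqpq.
Check: |xy| = 3 ≤ 5 and |y| = 2 ≥ 1. Reading y takes M from S4 back to S4, so every xyⁱz is accepted.
Since M has 5 states, any run of length ≥ 5 visits 5+1 states, so by pigeonhole some state repeats within the first 5 steps — that repeat gives the pumpable loop.

pp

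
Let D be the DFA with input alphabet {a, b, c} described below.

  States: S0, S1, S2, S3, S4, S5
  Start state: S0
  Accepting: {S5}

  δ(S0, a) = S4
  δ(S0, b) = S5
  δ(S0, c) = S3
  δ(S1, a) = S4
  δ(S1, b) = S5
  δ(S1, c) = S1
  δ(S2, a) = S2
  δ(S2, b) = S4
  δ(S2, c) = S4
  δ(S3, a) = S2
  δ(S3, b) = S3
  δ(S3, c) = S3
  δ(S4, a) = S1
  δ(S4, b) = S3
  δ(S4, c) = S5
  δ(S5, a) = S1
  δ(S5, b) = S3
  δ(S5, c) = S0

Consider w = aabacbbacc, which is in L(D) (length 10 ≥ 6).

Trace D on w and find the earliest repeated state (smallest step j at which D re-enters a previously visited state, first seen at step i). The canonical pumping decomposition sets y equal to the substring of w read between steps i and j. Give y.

ba

Run of D on w = a a b a c b b a c c:
  step 0: S0  (start)
  step 1: S4  (read a: S0→S4)
  step 2: S1  (read a: S4→S1)
  step 3: S5  (read b: S1→S5)
  step 4: S1  (read a: S5→S1)   ← first repeat (S1 seen earlier)
  step 5: S1  (read c: S1→S1)
  step 6: S5  (read b: S1→S5)
  step 7: S3  (read b: S5→S3)
  step 8: S2  (read a: S3→S2)
  step 9: S4  (read c: S2→S4)
  step 10: S5  (read c: S4→S5)

So i = 2, j = 4, giving x = w[0:2] = aa, y = w[2:4] = ba, z = w[4:10] = cbbacc.
Check: |xy| = 4 ≤ 6 and |y| = 2 ≥ 1. Reading y takes D from S1 back to S1, so every xyⁱz is accepted.
With |Q| = 6, pigeonhole forces a state repeat no later than step 6; the substring read between the first and second visits to that state can be pumped.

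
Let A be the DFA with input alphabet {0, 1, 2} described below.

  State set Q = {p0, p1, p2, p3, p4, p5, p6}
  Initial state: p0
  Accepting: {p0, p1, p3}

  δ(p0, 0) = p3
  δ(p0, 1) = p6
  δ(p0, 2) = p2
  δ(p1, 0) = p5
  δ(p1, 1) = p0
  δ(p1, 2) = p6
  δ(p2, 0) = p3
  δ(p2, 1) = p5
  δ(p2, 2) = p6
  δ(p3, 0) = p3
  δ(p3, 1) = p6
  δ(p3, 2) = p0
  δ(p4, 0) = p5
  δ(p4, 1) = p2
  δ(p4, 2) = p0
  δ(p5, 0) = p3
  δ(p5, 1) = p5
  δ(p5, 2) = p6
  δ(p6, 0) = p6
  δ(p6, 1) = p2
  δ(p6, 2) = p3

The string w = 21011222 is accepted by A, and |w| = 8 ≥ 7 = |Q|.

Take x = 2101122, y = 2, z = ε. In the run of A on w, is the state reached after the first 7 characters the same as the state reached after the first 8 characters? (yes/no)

State sequence: p0 -2-> p2 -1-> p5 -0-> p3 -1-> p6 -1-> p2 -2-> p6 -2-> p3 -2-> p0

After x (step 7): p3. After xy (step 8): p0.
They differ (p3 ≠ p0), so y is not a cycle from the state after x; this split is not the one the pumping-lemma construction produces, and pumping y need not keep the string in L(A).

no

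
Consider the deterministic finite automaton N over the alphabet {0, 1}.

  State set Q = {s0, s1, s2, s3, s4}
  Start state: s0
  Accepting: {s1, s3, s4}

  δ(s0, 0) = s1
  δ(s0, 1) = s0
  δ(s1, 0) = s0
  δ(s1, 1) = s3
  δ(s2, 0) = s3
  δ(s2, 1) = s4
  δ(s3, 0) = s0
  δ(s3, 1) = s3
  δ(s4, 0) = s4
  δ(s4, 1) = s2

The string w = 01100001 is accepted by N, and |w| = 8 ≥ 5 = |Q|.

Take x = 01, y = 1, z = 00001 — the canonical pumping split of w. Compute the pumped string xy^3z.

0111100001

xy^3z = 01·1·1·1·00001 = 0111100001.
Reading y = 1 takes N from s3 back to s3, so after x·y·y·y the machine is still in s3, and z then leads to the accepting state s3. Hence 0111100001 ∈ L(N).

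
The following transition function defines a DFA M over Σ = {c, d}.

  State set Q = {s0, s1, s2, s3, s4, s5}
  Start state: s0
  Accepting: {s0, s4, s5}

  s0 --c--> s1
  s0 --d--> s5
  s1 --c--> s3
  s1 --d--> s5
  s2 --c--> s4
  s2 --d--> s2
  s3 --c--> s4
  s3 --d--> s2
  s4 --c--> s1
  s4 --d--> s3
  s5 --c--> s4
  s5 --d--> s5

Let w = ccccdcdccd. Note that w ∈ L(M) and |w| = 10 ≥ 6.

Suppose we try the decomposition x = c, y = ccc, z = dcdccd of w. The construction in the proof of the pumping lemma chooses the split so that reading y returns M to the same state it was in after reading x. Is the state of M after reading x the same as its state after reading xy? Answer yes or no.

yes

State sequence: s0 -c-> s1 -c-> s3 -c-> s4 -c-> s1

After x (step 1): s1. After xy (step 4): s1.
They match, so y = ccc drives M around a cycle from s1 back to itself; pumping y any number of times keeps M in s1 before reading z, and xyⁱz ∈ L(M) for every i ≥ 0.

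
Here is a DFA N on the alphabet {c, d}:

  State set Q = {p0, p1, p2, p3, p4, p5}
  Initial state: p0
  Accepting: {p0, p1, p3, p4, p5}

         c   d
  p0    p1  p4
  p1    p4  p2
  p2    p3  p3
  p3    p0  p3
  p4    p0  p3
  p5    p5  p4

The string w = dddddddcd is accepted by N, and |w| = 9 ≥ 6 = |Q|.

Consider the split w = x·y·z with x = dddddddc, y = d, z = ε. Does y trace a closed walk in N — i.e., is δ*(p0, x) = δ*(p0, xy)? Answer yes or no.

State sequence: p0 -d-> p4 -d-> p3 -d-> p3 -d-> p3 -d-> p3 -d-> p3 -d-> p3 -c-> p0 -d-> p4

After x (step 8): p0. After xy (step 9): p4.
They differ (p0 ≠ p4), so y is not a cycle from the state after x; this split is not the one the pumping-lemma construction produces, and pumping y need not keep the string in L(N).

no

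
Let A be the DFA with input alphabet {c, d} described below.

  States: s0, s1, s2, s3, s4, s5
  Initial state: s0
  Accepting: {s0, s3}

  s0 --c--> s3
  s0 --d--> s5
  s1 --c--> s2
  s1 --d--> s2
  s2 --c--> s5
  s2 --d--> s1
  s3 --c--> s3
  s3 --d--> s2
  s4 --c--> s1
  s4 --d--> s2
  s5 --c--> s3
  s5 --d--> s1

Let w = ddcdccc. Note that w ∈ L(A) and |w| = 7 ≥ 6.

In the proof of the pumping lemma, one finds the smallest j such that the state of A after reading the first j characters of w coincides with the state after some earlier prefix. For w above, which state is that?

s1

State sequence: s0 -d-> s5 -d-> s1 -c-> s2 -d-> s1 -c-> s2 -c-> s5 -c-> s3
First repeat at step 4: s1 was already visited.

The earliest repeat is at step j = 4: A is in s1, which it already visited at step i = 2.
With |Q| = 6, pigeonhole forces a state repeat no later than step 6; the substring read between the first and second visits to that state can be pumped.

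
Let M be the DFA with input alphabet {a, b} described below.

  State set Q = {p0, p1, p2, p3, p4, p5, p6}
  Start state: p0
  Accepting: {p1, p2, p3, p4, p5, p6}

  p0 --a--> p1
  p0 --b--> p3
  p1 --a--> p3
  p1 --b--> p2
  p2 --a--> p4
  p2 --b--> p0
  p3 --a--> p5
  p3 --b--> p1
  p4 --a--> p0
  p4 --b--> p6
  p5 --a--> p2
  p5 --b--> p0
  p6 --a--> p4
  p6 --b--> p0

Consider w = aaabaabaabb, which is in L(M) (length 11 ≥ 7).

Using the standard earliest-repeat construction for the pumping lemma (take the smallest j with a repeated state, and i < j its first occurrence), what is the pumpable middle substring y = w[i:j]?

aaab

Run of M on w = a a a b a a b a a b b:
  step 0: p0  (start)
  step 1: p1  (read a: p0→p1)
  step 2: p3  (read a: p1→p3)
  step 3: p5  (read a: p3→p5)
  step 4: p0  (read b: p5→p0)   ← first repeat (p0 seen earlier)
  step 5: p1  (read a: p0→p1)
  step 6: p3  (read a: p1→p3)
  step 7: p1  (read b: p3→p1)
  step 8: p3  (read a: p1→p3)
  step 9: p5  (read a: p3→p5)
  step 10: p0  (read b: p5→p0)
  step 11: p3  (read b: p0→p3)

So i = 0, j = 4, giving x = w[0:0] = ε, y = w[0:4] = aaab, z = w[4:11] = aabaabb.
Check: |xy| = 4 ≤ 7 and |y| = 4 ≥ 1. Reading y takes M from p0 back to p0, so every xyⁱz is accepted.
The DFA has 7 states, so the proof of the pumping lemma guarantees a repeated state among the first 7+1 visited; the segment between the two visits is the pumpable y.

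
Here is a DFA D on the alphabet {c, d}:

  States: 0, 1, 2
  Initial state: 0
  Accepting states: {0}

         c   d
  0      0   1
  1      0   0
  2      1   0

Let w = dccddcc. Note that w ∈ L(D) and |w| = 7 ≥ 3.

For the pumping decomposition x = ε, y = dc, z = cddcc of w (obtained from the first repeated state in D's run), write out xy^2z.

xy^2z = ε·dc·dc·cddcc = dcdccddcc.
Reading y = dc takes D from 0 back to 0, so after x·y·y the machine is still in 0, and z then leads to the accepting state 0. Hence dcdccddcc ∈ L(D).

dcdccddcc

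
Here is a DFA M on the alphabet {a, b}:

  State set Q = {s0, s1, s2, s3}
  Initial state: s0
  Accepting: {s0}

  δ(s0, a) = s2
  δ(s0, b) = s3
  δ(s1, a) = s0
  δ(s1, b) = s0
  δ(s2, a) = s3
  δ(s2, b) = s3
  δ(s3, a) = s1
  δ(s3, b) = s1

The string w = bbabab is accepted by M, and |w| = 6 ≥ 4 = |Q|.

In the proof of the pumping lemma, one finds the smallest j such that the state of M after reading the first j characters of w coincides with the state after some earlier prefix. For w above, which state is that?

Run of M on w = b b a b a b:
  step 0: s0  (start)
  step 1: s3  (read b: s0→s3)
  step 2: s1  (read b: s3→s1)
  step 3: s0  (read a: s1→s0)   ← first repeat (s0 seen earlier)
  step 4: s3  (read b: s0→s3)
  step 5: s1  (read a: s3→s1)
  step 6: s0  (read b: s1→s0)

The earliest repeat is at step j = 3: M is in s0, which it already visited at step i = 0.

s0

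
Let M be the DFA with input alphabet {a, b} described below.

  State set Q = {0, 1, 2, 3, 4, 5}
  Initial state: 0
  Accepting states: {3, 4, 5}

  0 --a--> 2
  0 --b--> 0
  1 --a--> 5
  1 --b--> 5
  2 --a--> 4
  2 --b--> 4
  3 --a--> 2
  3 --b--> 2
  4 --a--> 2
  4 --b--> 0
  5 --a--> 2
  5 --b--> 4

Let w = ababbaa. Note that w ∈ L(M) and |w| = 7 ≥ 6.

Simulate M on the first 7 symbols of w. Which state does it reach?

4

State sequence: 0 -a-> 2 -b-> 4 -a-> 2 -b-> 4 -b-> 0 -a-> 2 -a-> 4

After reading 7 characters, M is in state 4.
(This kind of state-tracing is the core of the pumping-lemma construction: with 6 states, pigeonhole forces a repeat within the first 6 steps.)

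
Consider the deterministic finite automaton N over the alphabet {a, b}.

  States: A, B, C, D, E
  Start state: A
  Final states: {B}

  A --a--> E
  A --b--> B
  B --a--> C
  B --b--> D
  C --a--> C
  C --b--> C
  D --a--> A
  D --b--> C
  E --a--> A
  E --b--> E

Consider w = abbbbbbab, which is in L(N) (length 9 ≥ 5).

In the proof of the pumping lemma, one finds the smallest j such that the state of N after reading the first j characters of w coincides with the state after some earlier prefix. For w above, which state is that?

E

Run of N on w = a b b b b b b a b:
  step 0: A  (start)
  step 1: E  (read a: A→E)
  step 2: E  (read b: E→E)   ← first repeat (E seen earlier)
  step 3: E  (read b: E→E)
  step 4: E  (read b: E→E)
  step 5: E  (read b: E→E)
  step 6: E  (read b: E→E)
  step 7: E  (read b: E→E)
  step 8: A  (read a: E→A)
  step 9: B  (read b: A→B)

The earliest repeat is at step j = 2: N is in E, which it already visited at step i = 1.
Since N has 5 states, any run of length ≥ 5 visits 5+1 states, so by pigeonhole some state repeats within the first 5 steps — that repeat gives the pumpable loop.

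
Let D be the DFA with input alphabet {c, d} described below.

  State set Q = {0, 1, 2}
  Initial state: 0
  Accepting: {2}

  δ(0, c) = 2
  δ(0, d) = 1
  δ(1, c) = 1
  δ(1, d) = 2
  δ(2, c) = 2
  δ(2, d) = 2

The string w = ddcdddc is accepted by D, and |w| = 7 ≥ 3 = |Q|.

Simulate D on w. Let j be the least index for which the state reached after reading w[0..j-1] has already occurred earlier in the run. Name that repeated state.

2

State sequence: 0 -d-> 1 -d-> 2 -c-> 2 -d-> 2 -d-> 2 -d-> 2 -c-> 2
First repeat at step 3: 2 was already visited.

The earliest repeat is at step j = 3: D is in 2, which it already visited at step i = 2.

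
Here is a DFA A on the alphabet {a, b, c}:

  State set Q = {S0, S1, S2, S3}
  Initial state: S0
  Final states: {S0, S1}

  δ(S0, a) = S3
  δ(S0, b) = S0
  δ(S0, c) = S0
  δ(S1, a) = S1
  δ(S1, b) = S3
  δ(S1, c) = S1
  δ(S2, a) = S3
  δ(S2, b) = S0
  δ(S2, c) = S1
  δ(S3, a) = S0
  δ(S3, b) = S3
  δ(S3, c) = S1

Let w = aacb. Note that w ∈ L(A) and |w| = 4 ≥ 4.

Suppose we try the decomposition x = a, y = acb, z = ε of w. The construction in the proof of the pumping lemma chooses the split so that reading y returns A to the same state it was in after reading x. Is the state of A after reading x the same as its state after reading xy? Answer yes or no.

State sequence: S0 -a-> S3 -a-> S0 -c-> S0 -b-> S0

After x (step 1): S3. After xy (step 4): S0.
They differ (S3 ≠ S0), so y is not a cycle from the state after x; this split is not the one the pumping-lemma construction produces, and pumping y need not keep the string in L(A).

no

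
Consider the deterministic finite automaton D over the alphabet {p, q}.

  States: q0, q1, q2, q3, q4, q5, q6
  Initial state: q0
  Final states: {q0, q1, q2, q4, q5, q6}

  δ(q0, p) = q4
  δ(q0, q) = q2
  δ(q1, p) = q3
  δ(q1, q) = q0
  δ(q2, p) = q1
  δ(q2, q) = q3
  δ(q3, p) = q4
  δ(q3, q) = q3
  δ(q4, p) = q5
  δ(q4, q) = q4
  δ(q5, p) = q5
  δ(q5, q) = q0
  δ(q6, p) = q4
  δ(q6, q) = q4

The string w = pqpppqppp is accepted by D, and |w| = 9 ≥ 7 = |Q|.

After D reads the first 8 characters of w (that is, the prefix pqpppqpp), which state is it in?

q5

Run of D on the first 8 characters of w = p q p p p q p p:
  step 0: q0  (start)
  step 1: q4  (read p: q0→q4)
  step 2: q4  (read q: q4→q4)
  step 3: q5  (read p: q4→q5)
  step 4: q5  (read p: q5→q5)
  step 5: q5  (read p: q5→q5)
  step 6: q0  (read q: q5→q0)
  step 7: q4  (read p: q0→q4)
  step 8: q5  (read p: q4→q5)

After reading 8 characters, D is in state q5.
(This kind of state-tracing is the core of the pumping-lemma construction: with 7 states, pigeonhole forces a repeat within the first 7 steps.)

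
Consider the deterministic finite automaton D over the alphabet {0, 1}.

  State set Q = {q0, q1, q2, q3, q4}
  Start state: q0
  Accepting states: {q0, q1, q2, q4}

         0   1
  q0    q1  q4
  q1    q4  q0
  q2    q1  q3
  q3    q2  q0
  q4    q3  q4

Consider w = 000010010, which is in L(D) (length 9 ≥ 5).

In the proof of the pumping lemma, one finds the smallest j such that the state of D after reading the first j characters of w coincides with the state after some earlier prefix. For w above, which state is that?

Run of D on w = 0 0 0 0 1 0 0 1 0:
  step 0: q0  (start)
  step 1: q1  (read 0: q0→q1)
  step 2: q4  (read 0: q1→q4)
  step 3: q3  (read 0: q4→q3)
  step 4: q2  (read 0: q3→q2)
  step 5: q3  (read 1: q2→q3)   ← first repeat (q3 seen earlier)
  step 6: q2  (read 0: q3→q2)
  step 7: q1  (read 0: q2→q1)
  step 8: q0  (read 1: q1→q0)
  step 9: q1  (read 0: q0→q1)

The earliest repeat is at step j = 5: D is in q3, which it already visited at step i = 3.
With |Q| = 5, pigeonhole forces a state repeat no later than step 5; the substring read between the first and second visits to that state can be pumped.

q3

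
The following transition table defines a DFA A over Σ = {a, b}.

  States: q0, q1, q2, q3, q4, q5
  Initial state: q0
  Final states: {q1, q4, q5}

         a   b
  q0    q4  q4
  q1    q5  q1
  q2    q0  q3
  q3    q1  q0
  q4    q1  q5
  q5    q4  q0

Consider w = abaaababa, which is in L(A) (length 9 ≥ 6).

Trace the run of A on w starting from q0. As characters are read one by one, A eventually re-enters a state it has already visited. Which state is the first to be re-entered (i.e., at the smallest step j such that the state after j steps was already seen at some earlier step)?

State sequence: q0 -a-> q4 -b-> q5 -a-> q4 -a-> q1 -a-> q5 -b-> q0 -a-> q4 -b-> q5 -a-> q4
First repeat at step 3: q4 was already visited.

The earliest repeat is at step j = 3: A is in q4, which it already visited at step i = 1.
Since A has 6 states, any run of length ≥ 6 visits 6+1 states, so by pigeonhole some state repeats within the first 6 steps — that repeat gives the pumpable loop.

q4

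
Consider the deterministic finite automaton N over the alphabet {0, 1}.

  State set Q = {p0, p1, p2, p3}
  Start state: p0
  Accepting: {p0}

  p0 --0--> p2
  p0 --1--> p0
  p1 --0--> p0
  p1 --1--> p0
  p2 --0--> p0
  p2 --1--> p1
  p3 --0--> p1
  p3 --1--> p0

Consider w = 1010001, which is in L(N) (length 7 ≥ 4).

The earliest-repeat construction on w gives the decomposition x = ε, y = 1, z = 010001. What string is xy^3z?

xy^3z = ε·1·1·1·010001 = 111010001.
Reading y = 1 takes N from p0 back to p0, so after x·y·y·y the machine is still in p0, and z then leads to the accepting state p0. Hence 111010001 ∈ L(N).

111010001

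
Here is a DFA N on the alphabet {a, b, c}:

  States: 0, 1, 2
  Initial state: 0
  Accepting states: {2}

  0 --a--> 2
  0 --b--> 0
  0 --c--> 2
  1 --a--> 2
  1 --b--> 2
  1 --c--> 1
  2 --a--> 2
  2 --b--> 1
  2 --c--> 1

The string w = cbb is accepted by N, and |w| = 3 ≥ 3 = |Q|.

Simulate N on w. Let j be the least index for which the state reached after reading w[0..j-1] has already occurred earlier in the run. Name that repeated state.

Run of N on w = c b b:
  step 0: 0  (start)
  step 1: 2  (read c: 0→2)
  step 2: 1  (read b: 2→1)
  step 3: 2  (read b: 1→2)   ← first repeat (2 seen earlier)

The earliest repeat is at step j = 3: N is in 2, which it already visited at step i = 1.
The DFA has 3 states, so the proof of the pumping lemma guarantees a repeated state among the first 3+1 visited; the segment between the two visits is the pumpable y.

2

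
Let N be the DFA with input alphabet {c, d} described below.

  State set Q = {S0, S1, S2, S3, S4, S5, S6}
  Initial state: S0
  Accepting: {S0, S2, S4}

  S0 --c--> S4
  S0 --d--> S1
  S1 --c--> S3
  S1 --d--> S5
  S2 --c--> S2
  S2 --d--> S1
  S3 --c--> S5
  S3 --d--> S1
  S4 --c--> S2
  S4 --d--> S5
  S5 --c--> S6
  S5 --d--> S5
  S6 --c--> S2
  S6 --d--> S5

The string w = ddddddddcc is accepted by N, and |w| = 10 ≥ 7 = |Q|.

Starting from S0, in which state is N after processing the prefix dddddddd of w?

S5

State sequence: S0 -d-> S1 -d-> S5 -d-> S5 -d-> S5 -d-> S5 -d-> S5 -d-> S5 -d-> S5

After reading 8 characters, N is in state S5.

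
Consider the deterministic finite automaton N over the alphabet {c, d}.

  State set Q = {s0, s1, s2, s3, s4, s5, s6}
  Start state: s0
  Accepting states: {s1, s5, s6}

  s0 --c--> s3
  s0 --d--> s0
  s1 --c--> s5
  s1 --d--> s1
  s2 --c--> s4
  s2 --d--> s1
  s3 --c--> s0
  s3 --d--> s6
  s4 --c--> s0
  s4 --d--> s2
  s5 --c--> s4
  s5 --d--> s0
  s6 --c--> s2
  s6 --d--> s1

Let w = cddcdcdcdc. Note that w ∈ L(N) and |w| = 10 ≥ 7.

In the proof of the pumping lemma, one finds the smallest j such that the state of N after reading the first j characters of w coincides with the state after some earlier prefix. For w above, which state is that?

Run of N on w = c d d c d c d c d c:
  step 0: s0  (start)
  step 1: s3  (read c: s0→s3)
  step 2: s6  (read d: s3→s6)
  step 3: s1  (read d: s6→s1)
  step 4: s5  (read c: s1→s5)
  step 5: s0  (read d: s5→s0)   ← first repeat (s0 seen earlier)
  step 6: s3  (read c: s0→s3)
  step 7: s6  (read d: s3→s6)
  step 8: s2  (read c: s6→s2)
  step 9: s1  (read d: s2→s1)
  step 10: s5  (read c: s1→s5)

The earliest repeat is at step j = 5: N is in s0, which it already visited at step i = 0.
Since N has 7 states, any run of length ≥ 7 visits 7+1 states, so by pigeonhole some state repeats within the first 7 steps — that repeat gives the pumpable loop.

s0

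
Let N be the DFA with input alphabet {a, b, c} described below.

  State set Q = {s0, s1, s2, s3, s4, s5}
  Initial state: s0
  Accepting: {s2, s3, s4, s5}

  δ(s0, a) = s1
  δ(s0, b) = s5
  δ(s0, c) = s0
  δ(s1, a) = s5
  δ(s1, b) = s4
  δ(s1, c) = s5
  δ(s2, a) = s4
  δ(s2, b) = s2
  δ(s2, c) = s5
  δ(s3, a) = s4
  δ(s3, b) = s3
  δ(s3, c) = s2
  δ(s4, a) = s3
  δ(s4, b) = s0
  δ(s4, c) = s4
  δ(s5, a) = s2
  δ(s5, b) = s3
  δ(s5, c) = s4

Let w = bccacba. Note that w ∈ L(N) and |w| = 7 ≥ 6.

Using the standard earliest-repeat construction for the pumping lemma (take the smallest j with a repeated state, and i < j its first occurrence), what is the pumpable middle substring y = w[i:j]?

Run of N on w = b c c a c b a:
  step 0: s0  (start)
  step 1: s5  (read b: s0→s5)
  step 2: s4  (read c: s5→s4)
  step 3: s4  (read c: s4→s4)   ← first repeat (s4 seen earlier)
  step 4: s3  (read a: s4→s3)
  step 5: s2  (read c: s3→s2)
  step 6: s2  (read b: s2→s2)
  step 7: s4  (read a: s2→s4)

So i = 2, j = 3, giving x = w[0:2] = bc, y = w[2:3] = c, z = w[3:7] = acba.
Check: |xy| = 3 ≤ 6 and |y| = 1 ≥ 1. Reading y takes N from s4 back to s4, so every xyⁱz is accepted.
With |Q| = 6, pigeonhole forces a state repeat no later than step 6; the substring read between the first and second visits to that state can be pumped.

c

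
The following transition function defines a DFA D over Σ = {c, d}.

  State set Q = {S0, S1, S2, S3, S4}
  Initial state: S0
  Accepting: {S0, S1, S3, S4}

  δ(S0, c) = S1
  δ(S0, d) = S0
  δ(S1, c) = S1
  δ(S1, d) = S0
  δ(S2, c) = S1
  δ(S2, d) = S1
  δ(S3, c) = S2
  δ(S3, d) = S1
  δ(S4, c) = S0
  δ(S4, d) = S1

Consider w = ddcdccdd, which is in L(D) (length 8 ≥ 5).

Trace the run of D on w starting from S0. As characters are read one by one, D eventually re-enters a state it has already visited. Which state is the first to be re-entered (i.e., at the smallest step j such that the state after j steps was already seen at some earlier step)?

Run of D on w = d d c d c c d d:
  step 0: S0  (start)
  step 1: S0  (read d: S0→S0)   ← first repeat (S0 seen earlier)
  step 2: S0  (read d: S0→S0)
  step 3: S1  (read c: S0→S1)
  step 4: S0  (read d: S1→S0)
  step 5: S1  (read c: S0→S1)
  step 6: S1  (read c: S1→S1)
  step 7: S0  (read d: S1→S0)
  step 8: S0  (read d: S0→S0)

The earliest repeat is at step j = 1: D is in S0, which it already visited at step i = 0.
The DFA has 5 states, so the proof of the pumping lemma guarantees a repeated state among the first 5+1 visited; the segment between the two visits is the pumpable y.

S0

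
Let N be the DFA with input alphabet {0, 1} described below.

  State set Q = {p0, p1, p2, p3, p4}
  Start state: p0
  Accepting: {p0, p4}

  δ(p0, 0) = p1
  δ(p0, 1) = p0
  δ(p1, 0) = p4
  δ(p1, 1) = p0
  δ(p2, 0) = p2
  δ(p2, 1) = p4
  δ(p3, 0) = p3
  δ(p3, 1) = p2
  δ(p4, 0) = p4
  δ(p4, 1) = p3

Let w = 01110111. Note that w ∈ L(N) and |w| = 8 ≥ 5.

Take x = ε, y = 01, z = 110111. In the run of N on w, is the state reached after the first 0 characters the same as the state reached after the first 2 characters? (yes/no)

State sequence: p0 -0-> p1 -1-> p0

After x (step 0): p0. After xy (step 2): p0.
They match, so y = 01 drives N around a cycle from p0 back to itself; pumping y any number of times keeps N in p0 before reading z, and xyⁱz ∈ L(N) for every i ≥ 0.

yes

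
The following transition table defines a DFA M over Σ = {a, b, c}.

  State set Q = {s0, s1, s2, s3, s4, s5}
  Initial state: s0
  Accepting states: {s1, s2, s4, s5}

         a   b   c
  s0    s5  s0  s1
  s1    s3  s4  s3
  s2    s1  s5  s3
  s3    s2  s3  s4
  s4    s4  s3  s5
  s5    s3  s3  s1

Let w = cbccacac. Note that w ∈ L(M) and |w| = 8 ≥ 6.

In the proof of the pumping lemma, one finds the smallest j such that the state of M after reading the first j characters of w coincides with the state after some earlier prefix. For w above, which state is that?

State sequence: s0 -c-> s1 -b-> s4 -c-> s5 -c-> s1 -a-> s3 -c-> s4 -a-> s4 -c-> s5
First repeat at step 4: s1 was already visited.

The earliest repeat is at step j = 4: M is in s1, which it already visited at step i = 1.
The DFA has 6 states, so the proof of the pumping lemma guarantees a repeated state among the first 6+1 visited; the segment between the two visits is the pumpable y.

s1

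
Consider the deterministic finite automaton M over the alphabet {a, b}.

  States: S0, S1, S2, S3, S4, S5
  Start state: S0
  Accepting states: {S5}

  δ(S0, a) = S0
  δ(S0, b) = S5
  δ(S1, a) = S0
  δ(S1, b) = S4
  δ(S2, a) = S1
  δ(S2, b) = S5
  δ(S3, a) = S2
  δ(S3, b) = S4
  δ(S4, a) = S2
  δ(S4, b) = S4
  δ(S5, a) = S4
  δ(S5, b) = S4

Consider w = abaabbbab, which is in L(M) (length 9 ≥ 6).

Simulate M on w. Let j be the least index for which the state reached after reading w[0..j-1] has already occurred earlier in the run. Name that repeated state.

S0

State sequence: S0 -a-> S0 -b-> S5 -a-> S4 -a-> S2 -b-> S5 -b-> S4 -b-> S4 -a-> S2 -b-> S5
First repeat at step 1: S0 was already visited.

The earliest repeat is at step j = 1: M is in S0, which it already visited at step i = 0.
Since M has 6 states, any run of length ≥ 6 visits 6+1 states, so by pigeonhole some state repeats within the first 6 steps — that repeat gives the pumpable loop.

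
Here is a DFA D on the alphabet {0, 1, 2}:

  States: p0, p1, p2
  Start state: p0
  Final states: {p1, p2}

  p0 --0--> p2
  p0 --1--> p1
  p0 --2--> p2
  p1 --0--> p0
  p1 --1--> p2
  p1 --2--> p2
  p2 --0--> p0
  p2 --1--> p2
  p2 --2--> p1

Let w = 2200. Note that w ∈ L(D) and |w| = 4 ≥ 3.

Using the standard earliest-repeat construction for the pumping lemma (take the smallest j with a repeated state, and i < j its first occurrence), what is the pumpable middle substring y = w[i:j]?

Run of D on w = 2 2 0 0:
  step 0: p0  (start)
  step 1: p2  (read 2: p0→p2)
  step 2: p1  (read 2: p2→p1)
  step 3: p0  (read 0: p1→p0)   ← first repeat (p0 seen earlier)
  step 4: p2  (read 0: p0→p2)

So i = 0, j = 3, giving x = w[0:0] = ε, y = w[0:3] = 220, z = w[3:4] = 0.
Check: |xy| = 3 ≤ 3 and |y| = 3 ≥ 1. Reading y takes D from p0 back to p0, so every xyⁱz is accepted.

220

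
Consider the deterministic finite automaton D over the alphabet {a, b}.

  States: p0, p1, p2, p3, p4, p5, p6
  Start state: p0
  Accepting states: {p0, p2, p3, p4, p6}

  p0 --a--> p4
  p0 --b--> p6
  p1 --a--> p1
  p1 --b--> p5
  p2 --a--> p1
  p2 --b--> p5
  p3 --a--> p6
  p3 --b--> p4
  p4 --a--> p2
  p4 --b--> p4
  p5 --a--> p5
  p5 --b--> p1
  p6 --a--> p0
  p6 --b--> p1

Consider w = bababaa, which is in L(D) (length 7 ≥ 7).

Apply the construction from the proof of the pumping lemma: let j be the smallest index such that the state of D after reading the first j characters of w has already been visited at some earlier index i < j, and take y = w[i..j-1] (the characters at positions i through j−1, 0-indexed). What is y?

Run of D on w = b a b a b a a:
  step 0: p0  (start)
  step 1: p6  (read b: p0→p6)
  step 2: p0  (read a: p6→p0)   ← first repeat (p0 seen earlier)
  step 3: p6  (read b: p0→p6)
  step 4: p0  (read a: p6→p0)
  step 5: p6  (read b: p0→p6)
  step 6: p0  (read a: p6→p0)
  step 7: p4  (read a: p0→p4)

So i = 0, j = 2, giving x = w[0:0] = ε, y = w[0:2] = ba, z = w[2:7] = babaa.
Check: |xy| = 2 ≤ 7 and |y| = 2 ≥ 1. Reading y takes D from p0 back to p0, so every xyⁱz is accepted.
The DFA has 7 states, so the proof of the pumping lemma guarantees a repeated state among the first 7+1 visited; the segment between the two visits is the pumpable y.

ba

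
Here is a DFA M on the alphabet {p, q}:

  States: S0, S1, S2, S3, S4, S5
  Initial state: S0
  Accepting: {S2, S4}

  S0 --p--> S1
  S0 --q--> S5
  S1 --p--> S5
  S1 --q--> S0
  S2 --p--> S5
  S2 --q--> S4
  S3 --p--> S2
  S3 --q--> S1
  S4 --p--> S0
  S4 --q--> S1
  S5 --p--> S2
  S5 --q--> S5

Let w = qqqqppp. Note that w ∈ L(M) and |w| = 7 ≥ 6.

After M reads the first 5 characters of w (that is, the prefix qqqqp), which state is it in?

S2

Run of M on the first 5 characters of w = q q q q p:
  step 0: S0  (start)
  step 1: S5  (read q: S0→S5)
  step 2: S5  (read q: S5→S5)
  step 3: S5  (read q: S5→S5)
  step 4: S5  (read q: S5→S5)
  step 5: S2  (read p: S5→S2)

After reading 5 characters, M is in state S2.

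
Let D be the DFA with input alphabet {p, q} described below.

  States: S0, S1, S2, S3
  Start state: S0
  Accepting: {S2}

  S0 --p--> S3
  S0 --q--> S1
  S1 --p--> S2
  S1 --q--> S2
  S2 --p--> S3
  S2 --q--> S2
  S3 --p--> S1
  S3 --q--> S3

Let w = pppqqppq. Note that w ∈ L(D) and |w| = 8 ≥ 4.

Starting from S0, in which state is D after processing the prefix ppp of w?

S2

Run of D on the first 3 characters of w = p p p:
  step 0: S0  (start)
  step 1: S3  (read p: S0→S3)
  step 2: S1  (read p: S3→S1)
  step 3: S2  (read p: S1→S2)

After reading 3 characters, D is in state S2.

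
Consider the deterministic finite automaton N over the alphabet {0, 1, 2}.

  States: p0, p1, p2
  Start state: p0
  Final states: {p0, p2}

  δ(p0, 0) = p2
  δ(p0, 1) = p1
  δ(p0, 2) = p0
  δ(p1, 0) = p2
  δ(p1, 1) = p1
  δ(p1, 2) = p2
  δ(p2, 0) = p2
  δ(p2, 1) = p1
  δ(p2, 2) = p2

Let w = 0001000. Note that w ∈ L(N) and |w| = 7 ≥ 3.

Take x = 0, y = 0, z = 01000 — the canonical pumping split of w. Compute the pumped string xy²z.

xy^2z = 0·0·0·01000 = 00001000.
Reading y = 0 takes N from p2 back to p2, so after x·y·y the machine is still in p2, and z then leads to the accepting state p2. Hence 00001000 ∈ L(N).

00001000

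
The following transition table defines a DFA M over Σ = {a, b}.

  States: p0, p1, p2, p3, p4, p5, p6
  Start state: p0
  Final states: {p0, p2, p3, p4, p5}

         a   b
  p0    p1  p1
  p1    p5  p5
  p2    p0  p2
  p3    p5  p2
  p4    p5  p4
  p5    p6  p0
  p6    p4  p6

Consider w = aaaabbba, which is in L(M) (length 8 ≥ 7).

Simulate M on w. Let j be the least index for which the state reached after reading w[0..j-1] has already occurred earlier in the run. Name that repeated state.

p4

State sequence: p0 -a-> p1 -a-> p5 -a-> p6 -a-> p4 -b-> p4 -b-> p4 -b-> p4 -a-> p5
First repeat at step 5: p4 was already visited.

The earliest repeat is at step j = 5: M is in p4, which it already visited at step i = 4.
With |Q| = 7, pigeonhole forces a state repeat no later than step 7; the substring read between the first and second visits to that state can be pumped.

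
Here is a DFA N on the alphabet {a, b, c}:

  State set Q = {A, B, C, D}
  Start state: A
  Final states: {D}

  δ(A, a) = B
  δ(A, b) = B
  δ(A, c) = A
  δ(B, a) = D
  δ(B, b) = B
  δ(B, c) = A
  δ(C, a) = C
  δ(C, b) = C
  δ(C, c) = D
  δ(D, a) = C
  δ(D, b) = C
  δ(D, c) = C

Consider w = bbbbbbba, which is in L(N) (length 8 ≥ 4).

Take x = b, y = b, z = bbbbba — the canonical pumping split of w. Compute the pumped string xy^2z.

xy^2z = b·b·b·bbbbba = bbbbbbbba.
Reading y = b takes N from B back to B, so after x·y·y the machine is still in B, and z then leads to the accepting state D. Hence bbbbbbbba ∈ L(N).

bbbbbbbba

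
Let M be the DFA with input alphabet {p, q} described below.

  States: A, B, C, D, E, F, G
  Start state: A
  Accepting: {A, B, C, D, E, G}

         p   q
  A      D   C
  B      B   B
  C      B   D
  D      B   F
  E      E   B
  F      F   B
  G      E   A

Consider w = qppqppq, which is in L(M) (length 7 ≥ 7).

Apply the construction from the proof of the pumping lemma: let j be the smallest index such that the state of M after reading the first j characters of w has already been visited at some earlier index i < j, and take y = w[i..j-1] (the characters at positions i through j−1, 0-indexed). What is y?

Run of M on w = q p p q p p q:
  step 0: A  (start)
  step 1: C  (read q: A→C)
  step 2: B  (read p: C→B)
  step 3: B  (read p: B→B)   ← first repeat (B seen earlier)
  step 4: B  (read q: B→B)
  step 5: B  (read p: B→B)
  step 6: B  (read p: B→B)
  step 7: B  (read q: B→B)

So i = 2, j = 3, giving x = w[0:2] = qp, y = w[2:3] = p, z = w[3:7] = qppq.
Check: |xy| = 3 ≤ 7 and |y| = 1 ≥ 1. Reading y takes M from B back to B, so every xyⁱz is accepted.

p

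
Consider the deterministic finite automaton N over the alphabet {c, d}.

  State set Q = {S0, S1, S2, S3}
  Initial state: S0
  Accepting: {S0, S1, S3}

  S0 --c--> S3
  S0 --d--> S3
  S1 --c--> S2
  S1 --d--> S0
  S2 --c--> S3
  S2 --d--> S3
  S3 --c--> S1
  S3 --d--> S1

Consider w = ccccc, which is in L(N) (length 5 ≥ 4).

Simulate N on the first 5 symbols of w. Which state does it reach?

Run of N on the first 5 characters of w = c c c c c:
  step 0: S0  (start)
  step 1: S3  (read c: S0→S3)
  step 2: S1  (read c: S3→S1)
  step 3: S2  (read c: S1→S2)
  step 4: S3  (read c: S2→S3)
  step 5: S1  (read c: S3→S1)

After reading 5 characters, N is in state S1.

S1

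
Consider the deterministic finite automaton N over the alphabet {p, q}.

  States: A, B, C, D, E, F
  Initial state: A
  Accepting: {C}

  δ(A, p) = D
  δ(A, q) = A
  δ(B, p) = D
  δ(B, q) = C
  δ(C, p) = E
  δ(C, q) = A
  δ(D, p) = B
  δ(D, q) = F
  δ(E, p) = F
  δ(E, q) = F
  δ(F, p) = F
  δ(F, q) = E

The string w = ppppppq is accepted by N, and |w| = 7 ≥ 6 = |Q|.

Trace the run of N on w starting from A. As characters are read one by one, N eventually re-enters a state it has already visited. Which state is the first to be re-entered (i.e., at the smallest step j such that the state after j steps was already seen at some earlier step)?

D

Run of N on w = p p p p p p q:
  step 0: A  (start)
  step 1: D  (read p: A→D)
  step 2: B  (read p: D→B)
  step 3: D  (read p: B→D)   ← first repeat (D seen earlier)
  step 4: B  (read p: D→B)
  step 5: D  (read p: B→D)
  step 6: B  (read p: D→B)
  step 7: C  (read q: B→C)

The earliest repeat is at step j = 3: N is in D, which it already visited at step i = 1.
Since N has 6 states, any run of length ≥ 6 visits 6+1 states, so by pigeonhole some state repeats within the first 6 steps — that repeat gives the pumpable loop.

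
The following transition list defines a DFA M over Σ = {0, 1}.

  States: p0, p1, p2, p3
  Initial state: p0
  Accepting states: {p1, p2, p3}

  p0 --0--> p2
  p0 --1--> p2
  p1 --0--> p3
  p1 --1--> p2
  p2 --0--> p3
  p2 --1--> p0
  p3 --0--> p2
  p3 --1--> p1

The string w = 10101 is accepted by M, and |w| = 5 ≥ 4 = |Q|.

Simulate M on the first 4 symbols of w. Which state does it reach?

State sequence: p0 -1-> p2 -0-> p3 -1-> p1 -0-> p3

After reading 4 characters, M is in state p3.

p3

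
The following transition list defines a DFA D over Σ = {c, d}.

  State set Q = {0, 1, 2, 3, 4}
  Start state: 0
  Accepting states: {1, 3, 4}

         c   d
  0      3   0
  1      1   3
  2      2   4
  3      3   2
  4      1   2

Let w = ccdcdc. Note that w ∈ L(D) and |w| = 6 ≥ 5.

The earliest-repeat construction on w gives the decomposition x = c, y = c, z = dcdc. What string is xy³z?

xy^3z = c·c·c·c·dcdc = ccccdcdc.
Reading y = c takes D from 3 back to 3, so after x·y·y·y the machine is still in 3, and z then leads to the accepting state 1. Hence ccccdcdc ∈ L(D).

ccccdcdc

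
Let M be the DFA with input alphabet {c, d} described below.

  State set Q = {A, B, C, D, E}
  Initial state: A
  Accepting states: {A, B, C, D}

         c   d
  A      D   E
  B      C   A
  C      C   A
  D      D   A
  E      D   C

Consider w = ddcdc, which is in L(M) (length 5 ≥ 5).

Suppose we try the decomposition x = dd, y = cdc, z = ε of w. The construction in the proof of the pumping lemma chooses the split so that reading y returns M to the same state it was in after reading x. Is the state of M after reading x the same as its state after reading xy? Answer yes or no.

State sequence: A -d-> E -d-> C -c-> C -d-> A -c-> D

After x (step 2): C. After xy (step 5): D.
They differ (C ≠ D), so y is not a cycle from the state after x; this split is not the one the pumping-lemma construction produces, and pumping y need not keep the string in L(M).

no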